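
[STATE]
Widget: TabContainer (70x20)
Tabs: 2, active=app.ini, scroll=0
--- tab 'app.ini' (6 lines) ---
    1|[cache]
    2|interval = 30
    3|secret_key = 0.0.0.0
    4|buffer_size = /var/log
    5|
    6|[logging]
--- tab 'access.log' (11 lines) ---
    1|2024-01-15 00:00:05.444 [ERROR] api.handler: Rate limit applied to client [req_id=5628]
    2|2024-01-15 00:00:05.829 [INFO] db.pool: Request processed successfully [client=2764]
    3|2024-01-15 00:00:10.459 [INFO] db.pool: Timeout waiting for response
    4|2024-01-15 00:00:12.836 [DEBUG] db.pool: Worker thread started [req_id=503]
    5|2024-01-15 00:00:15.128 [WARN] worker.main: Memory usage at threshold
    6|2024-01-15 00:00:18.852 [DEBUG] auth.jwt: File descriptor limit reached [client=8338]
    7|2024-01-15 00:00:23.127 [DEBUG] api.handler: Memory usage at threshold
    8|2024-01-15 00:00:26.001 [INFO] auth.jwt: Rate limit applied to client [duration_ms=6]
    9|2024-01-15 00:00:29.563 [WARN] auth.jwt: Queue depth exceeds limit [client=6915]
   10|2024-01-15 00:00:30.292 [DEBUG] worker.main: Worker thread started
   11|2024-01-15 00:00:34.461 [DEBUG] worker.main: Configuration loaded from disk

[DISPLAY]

[app.ini]│ access.log                                                 
──────────────────────────────────────────────────────────────────────
[cache]                                                               
interval = 30                                                         
secret_key = 0.0.0.0                                                  
buffer_size = /var/log                                                
                                                                      
[logging]                                                             
                                                                      
                                                                      
                                                                      
                                                                      
                                                                      
                                                                      
                                                                      
                                                                      
                                                                      
                                                                      
                                                                      
                                                                      


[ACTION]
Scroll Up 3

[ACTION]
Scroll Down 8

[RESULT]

[app.ini]│ access.log                                                 
──────────────────────────────────────────────────────────────────────
[logging]                                                             
                                                                      
                                                                      
                                                                      
                                                                      
                                                                      
                                                                      
                                                                      
                                                                      
                                                                      
                                                                      
                                                                      
                                                                      
                                                                      
                                                                      
                                                                      
                                                                      
                                                                      


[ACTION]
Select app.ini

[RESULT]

[app.ini]│ access.log                                                 
──────────────────────────────────────────────────────────────────────
[cache]                                                               
interval = 30                                                         
secret_key = 0.0.0.0                                                  
buffer_size = /var/log                                                
                                                                      
[logging]                                                             
                                                                      
                                                                      
                                                                      
                                                                      
                                                                      
                                                                      
                                                                      
                                                                      
                                                                      
                                                                      
                                                                      
                                                                      


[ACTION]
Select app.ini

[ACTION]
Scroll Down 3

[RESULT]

[app.ini]│ access.log                                                 
──────────────────────────────────────────────────────────────────────
buffer_size = /var/log                                                
                                                                      
[logging]                                                             
                                                                      
                                                                      
                                                                      
                                                                      
                                                                      
                                                                      
                                                                      
                                                                      
                                                                      
                                                                      
                                                                      
                                                                      
                                                                      
                                                                      
                                                                      


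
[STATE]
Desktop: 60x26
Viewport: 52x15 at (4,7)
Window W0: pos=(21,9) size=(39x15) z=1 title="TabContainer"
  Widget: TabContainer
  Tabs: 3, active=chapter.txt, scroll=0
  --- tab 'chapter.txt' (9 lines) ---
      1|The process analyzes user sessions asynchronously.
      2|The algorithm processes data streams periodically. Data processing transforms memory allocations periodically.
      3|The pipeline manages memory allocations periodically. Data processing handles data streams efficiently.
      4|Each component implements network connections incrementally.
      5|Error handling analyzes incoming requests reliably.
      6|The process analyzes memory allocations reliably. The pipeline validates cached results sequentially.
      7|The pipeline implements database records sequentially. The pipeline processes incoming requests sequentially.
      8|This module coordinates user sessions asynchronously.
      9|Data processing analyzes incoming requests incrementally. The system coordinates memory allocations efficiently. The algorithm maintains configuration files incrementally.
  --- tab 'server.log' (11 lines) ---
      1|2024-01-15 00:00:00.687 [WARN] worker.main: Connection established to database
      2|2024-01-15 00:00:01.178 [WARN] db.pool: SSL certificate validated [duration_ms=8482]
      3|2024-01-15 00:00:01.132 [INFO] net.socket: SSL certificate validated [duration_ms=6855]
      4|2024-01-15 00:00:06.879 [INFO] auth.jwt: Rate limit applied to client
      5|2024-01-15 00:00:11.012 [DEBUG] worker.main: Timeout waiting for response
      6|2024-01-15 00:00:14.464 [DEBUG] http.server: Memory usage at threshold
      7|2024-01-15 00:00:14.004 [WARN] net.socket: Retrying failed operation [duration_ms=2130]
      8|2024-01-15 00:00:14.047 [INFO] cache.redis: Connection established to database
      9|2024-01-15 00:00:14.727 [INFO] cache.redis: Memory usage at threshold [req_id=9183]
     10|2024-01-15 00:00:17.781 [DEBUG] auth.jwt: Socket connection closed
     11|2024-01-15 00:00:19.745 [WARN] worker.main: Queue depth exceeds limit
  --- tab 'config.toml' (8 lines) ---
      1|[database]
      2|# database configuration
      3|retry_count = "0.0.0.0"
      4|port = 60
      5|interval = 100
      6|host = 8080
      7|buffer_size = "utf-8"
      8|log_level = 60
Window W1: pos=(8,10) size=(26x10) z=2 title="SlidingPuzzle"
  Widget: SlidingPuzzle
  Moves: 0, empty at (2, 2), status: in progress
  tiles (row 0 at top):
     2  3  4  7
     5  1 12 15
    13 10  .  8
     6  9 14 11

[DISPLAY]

                                                    
                                                    
                 ┏━━━━━━━━━━━━━━━━━━━━━━━━━━━━━━━━━━
    ┏━━━━━━━━━━━━━━━━━━━━━━━━┓r                     
    ┃ SlidingPuzzle          ┃──────────────────────
    ┠────────────────────────┨]│ server.log │ config
    ┃┌────┬────┬────┬────┐   ┃──────────────────────
    ┃│  2 │  3 │  4 │  7 │   ┃analyzes user sessions
    ┃├────┼────┼────┼────┤   ┃m processes data strea
    ┃│  5 │  1 │ 12 │ 15 │   ┃ manages memory alloca
    ┃├────┼────┼────┼────┤   ┃nt implements network 
    ┃│ 13 │ 10 │    │  8 │   ┃ng analyzes incoming r
    ┗━━━━━━━━━━━━━━━━━━━━━━━━┛analyzes memory alloca
                 ┃The pipeline implements database r
                 ┃This module coordinates user sessi


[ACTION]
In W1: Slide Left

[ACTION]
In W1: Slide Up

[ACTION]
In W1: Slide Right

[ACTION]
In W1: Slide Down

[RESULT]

                                                    
                                                    
                 ┏━━━━━━━━━━━━━━━━━━━━━━━━━━━━━━━━━━
    ┏━━━━━━━━━━━━━━━━━━━━━━━━┓r                     
    ┃ SlidingPuzzle          ┃──────────────────────
    ┠────────────────────────┨]│ server.log │ config
    ┃┌────┬────┬────┬────┐   ┃──────────────────────
    ┃│  2 │  3 │  4 │  7 │   ┃analyzes user sessions
    ┃├────┼────┼────┼────┤   ┃m processes data strea
    ┃│  5 │  1 │ 12 │ 15 │   ┃ manages memory alloca
    ┃├────┼────┼────┼────┤   ┃nt implements network 
    ┃│ 13 │ 10 │    │ 11 │   ┃ng analyzes incoming r
    ┗━━━━━━━━━━━━━━━━━━━━━━━━┛analyzes memory alloca
                 ┃The pipeline implements database r
                 ┃This module coordinates user sessi


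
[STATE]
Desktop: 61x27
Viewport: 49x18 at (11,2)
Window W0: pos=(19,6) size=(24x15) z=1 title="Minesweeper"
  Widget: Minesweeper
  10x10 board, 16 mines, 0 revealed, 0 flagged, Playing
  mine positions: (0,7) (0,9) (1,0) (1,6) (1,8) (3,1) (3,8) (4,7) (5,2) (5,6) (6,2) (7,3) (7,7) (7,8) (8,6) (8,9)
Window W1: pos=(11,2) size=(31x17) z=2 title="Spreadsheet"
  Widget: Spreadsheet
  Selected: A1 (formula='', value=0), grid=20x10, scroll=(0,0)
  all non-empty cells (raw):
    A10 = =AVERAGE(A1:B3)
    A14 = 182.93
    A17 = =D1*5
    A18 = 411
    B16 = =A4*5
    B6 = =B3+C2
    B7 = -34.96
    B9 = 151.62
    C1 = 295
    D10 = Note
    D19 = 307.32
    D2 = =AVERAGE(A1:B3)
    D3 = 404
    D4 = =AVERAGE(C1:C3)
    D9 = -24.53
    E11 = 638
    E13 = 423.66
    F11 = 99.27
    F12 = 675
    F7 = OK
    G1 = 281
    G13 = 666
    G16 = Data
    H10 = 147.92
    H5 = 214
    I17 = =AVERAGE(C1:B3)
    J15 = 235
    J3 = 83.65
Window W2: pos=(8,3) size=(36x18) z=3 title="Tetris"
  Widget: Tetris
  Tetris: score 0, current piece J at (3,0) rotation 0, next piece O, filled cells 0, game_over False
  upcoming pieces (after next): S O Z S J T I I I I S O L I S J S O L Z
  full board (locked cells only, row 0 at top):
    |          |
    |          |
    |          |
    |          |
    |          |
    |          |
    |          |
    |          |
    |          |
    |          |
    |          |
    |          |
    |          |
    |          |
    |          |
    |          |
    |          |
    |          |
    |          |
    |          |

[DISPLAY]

┏━━━━━━━━━━━━━━━━━━━━━━━━━━━━━┓                  
━━━━━━━━━━━━━━━━━━━━━━━━━━━━━━━━┓                
etris                           ┃                
────────────────────────────────┨                
        │Next:                  ┃                
        │▓▓                     ┃                
        │▓▓                     ┃                
        │                       ┃                
        │                       ┃                
        │                       ┃                
        │Score:                 ┃                
        │0                      ┃                
        │                       ┃                
        │                       ┃                
        │                       ┃                
        │                       ┃                
        │                       ┃                
        │                       ┃                


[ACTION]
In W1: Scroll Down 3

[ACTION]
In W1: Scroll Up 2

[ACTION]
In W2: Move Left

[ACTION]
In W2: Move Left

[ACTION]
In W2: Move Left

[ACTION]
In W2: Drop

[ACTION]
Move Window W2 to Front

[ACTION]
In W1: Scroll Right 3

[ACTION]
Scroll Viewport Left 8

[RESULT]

        ┏━━━━━━━━━━━━━━━━━━━━━━━━━━━━━┓          
     ┏━━━━━━━━━━━━━━━━━━━━━━━━━━━━━━━━━━┓        
     ┃ Tetris                           ┃        
     ┠──────────────────────────────────┨        
     ┃          │Next:                  ┃        
     ┃          │▓▓                     ┃        
     ┃          │▓▓                     ┃        
     ┃          │                       ┃        
     ┃          │                       ┃        
     ┃          │                       ┃        
     ┃          │Score:                 ┃        
     ┃          │0                      ┃        
     ┃          │                       ┃        
     ┃          │                       ┃        
     ┃          │                       ┃        
     ┃          │                       ┃        
     ┃          │                       ┃        
     ┃          │                       ┃        


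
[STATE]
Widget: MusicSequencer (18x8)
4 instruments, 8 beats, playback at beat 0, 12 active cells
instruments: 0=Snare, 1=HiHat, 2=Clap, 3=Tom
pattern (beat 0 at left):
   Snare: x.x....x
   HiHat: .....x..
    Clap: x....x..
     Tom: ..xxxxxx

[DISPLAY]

      ▼1234567    
 Snare█·█····█    
 HiHat·····█··    
  Clap█····█··    
   Tom··██████    
                  
                  
                  


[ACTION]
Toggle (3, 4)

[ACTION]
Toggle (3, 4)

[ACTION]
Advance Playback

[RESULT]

      0▼234567    
 Snare█·█····█    
 HiHat·····█··    
  Clap█····█··    
   Tom··██████    
                  
                  
                  


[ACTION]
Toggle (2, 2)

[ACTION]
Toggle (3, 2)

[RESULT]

      0▼234567    
 Snare█·█····█    
 HiHat·····█··    
  Clap█·█··█··    
   Tom···█████    
                  
                  
                  


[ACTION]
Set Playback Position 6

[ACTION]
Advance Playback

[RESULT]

      0123456▼    
 Snare█·█····█    
 HiHat·····█··    
  Clap█·█··█··    
   Tom···█████    
                  
                  
                  


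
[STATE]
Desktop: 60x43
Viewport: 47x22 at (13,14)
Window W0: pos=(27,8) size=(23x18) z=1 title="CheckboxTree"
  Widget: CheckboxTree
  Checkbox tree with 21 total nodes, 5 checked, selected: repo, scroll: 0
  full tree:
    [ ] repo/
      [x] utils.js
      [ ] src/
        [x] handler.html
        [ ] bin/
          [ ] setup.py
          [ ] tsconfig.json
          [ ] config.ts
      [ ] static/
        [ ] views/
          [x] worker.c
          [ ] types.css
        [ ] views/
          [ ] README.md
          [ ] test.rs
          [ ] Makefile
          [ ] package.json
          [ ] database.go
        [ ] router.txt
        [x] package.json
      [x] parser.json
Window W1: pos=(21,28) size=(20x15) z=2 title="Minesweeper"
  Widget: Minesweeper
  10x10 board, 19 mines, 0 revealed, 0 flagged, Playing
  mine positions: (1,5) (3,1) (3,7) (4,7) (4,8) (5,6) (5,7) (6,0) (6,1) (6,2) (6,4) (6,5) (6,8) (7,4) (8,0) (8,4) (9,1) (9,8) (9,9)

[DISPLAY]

              ┃     [x] handler.html┃          
              ┃     [ ] bin/        ┃          
              ┃       [ ] setup.py  ┃          
              ┃       [ ] tsconfig.j┃          
              ┃       [ ] config.ts ┃          
              ┃   [-] static/       ┃          
              ┃     [-] views/      ┃          
              ┃       [x] worker.c  ┃          
              ┃       [ ] types.css ┃          
              ┃     [ ] views/      ┃          
              ┃       [ ] README.md ┃          
              ┗━━━━━━━━━━━━━━━━━━━━━┛          
                                               
                                               
        ┏━━━━━━━━━━━━━━━━━━┓                   
        ┃ Minesweeper      ┃                   
        ┠──────────────────┨                   
        ┃■■■■■■■■■■        ┃                   
        ┃■■■■■■■■■■        ┃                   
        ┃■■■■■■■■■■        ┃                   
        ┃■■■■■■■■■■        ┃                   
        ┃■■■■■■■■■■        ┃                   


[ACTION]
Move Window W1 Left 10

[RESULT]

              ┃     [x] handler.html┃          
              ┃     [ ] bin/        ┃          
              ┃       [ ] setup.py  ┃          
              ┃       [ ] tsconfig.j┃          
              ┃       [ ] config.ts ┃          
              ┃   [-] static/       ┃          
              ┃     [-] views/      ┃          
              ┃       [x] worker.c  ┃          
              ┃       [ ] types.css ┃          
              ┃     [ ] views/      ┃          
              ┃       [ ] README.md ┃          
              ┗━━━━━━━━━━━━━━━━━━━━━┛          
                                               
                                               
━━━━━━━━━━━━━━━━━┓                             
Minesweeper      ┃                             
─────────────────┨                             
■■■■■■■■■        ┃                             
■■■■■■■■■        ┃                             
■■■■■■■■■        ┃                             
■■■■■■■■■        ┃                             
■■■■■■■■■        ┃                             


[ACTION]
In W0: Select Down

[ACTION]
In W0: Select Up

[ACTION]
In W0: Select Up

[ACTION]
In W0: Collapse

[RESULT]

              ┃                     ┃          
              ┃                     ┃          
              ┃                     ┃          
              ┃                     ┃          
              ┃                     ┃          
              ┃                     ┃          
              ┃                     ┃          
              ┃                     ┃          
              ┃                     ┃          
              ┃                     ┃          
              ┃                     ┃          
              ┗━━━━━━━━━━━━━━━━━━━━━┛          
                                               
                                               
━━━━━━━━━━━━━━━━━┓                             
Minesweeper      ┃                             
─────────────────┨                             
■■■■■■■■■        ┃                             
■■■■■■■■■        ┃                             
■■■■■■■■■        ┃                             
■■■■■■■■■        ┃                             
■■■■■■■■■        ┃                             


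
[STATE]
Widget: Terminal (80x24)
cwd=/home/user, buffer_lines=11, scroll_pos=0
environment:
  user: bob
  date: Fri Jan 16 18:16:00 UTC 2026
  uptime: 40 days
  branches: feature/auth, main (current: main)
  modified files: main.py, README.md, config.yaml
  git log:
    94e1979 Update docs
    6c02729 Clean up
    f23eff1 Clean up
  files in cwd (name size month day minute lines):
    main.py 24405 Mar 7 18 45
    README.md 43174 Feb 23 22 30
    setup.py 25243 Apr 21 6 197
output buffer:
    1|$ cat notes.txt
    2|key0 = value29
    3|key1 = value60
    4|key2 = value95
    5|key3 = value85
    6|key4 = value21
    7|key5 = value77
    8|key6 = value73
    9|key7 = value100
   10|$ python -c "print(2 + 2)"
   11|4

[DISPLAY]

$ cat notes.txt                                                                 
key0 = value29                                                                  
key1 = value60                                                                  
key2 = value95                                                                  
key3 = value85                                                                  
key4 = value21                                                                  
key5 = value77                                                                  
key6 = value73                                                                  
key7 = value100                                                                 
$ python -c "print(2 + 2)"                                                      
4                                                                               
$ █                                                                             
                                                                                
                                                                                
                                                                                
                                                                                
                                                                                
                                                                                
                                                                                
                                                                                
                                                                                
                                                                                
                                                                                
                                                                                


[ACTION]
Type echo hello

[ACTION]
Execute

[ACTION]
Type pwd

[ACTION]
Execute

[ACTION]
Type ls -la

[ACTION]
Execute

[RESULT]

$ cat notes.txt                                                                 
key0 = value29                                                                  
key1 = value60                                                                  
key2 = value95                                                                  
key3 = value85                                                                  
key4 = value21                                                                  
key5 = value77                                                                  
key6 = value73                                                                  
key7 = value100                                                                 
$ python -c "print(2 + 2)"                                                      
4                                                                               
$ echo hello                                                                    
hello                                                                           
$ pwd                                                                           
/home/user                                                                      
$ ls -la                                                                        
-rw-r--r--  1 bob group    24405 Mar  7 10:18 main.py                           
-rw-r--r--  1 bob group    43174 Feb 23 10:22 README.md                         
-rw-r--r--  1 bob group    25243 Apr 21 10:06 setup.py                          
$ █                                                                             
                                                                                
                                                                                
                                                                                
                                                                                


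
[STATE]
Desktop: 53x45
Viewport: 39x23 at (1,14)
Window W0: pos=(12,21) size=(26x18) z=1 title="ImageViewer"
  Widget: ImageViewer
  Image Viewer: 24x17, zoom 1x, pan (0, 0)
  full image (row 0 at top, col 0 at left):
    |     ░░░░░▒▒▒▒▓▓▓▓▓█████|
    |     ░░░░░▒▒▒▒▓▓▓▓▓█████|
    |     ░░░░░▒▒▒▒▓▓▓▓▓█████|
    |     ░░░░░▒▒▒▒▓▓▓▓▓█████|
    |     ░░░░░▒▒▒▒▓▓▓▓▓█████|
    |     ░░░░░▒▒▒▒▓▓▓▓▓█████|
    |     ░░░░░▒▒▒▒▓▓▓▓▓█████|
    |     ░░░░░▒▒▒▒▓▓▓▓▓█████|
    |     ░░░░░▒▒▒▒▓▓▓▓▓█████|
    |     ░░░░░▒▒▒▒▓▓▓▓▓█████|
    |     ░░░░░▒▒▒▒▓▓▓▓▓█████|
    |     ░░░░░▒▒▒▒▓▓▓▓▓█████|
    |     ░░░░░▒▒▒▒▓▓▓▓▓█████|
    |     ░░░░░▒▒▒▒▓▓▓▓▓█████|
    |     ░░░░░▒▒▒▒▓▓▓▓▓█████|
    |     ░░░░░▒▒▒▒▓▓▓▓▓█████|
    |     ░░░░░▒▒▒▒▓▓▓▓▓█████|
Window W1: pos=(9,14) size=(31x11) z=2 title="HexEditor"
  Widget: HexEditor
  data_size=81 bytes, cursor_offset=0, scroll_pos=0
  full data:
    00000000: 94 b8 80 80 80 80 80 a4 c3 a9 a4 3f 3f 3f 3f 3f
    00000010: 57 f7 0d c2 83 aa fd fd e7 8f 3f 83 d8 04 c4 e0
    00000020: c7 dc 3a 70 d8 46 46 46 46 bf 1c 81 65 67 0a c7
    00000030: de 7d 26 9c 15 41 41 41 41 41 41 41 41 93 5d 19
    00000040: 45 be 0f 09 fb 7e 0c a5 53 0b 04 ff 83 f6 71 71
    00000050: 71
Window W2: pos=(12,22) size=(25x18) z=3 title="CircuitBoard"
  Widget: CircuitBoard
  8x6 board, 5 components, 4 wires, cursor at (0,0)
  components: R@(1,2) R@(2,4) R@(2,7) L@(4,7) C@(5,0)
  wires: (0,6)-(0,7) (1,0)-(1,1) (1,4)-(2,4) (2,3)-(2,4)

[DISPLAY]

        ┏━━━━━━━━━━━━━━━━━━━━━━━━━━━━━┓
        ┃ HexEditor                   ┃
        ┠─────────────────────────────┨
        ┃00000000  94 b8 80 80 80 80 8┃
        ┃00000010  57 f7 0d c2 83 aa f┃
        ┃00000020  c7 dc 3a 70 d8 46 4┃
        ┃00000030  de 7d 26 9c 15 41 4┃
        ┃00000040  45 be 0f 09 fb 7e 0┃
        ┃00┏━━━━━━━━━━━━━━━━━━━━━━━┓  ┃
        ┃  ┃ CircuitBoard          ┃  ┃
        ┗━━┠───────────────────────┨━━┛
           ┃   0 1 2 3 4 5 6 7     ┃┃  
           ┃0  [.]                 ┃┃  
           ┃                       ┃┃  
           ┃1   · ─ ·   R       ·  ┃┃  
           ┃                    │  ┃┃  
           ┃2               · ─ R  ┃┃  
           ┃                       ┃┃  
           ┃3                      ┃┃  
           ┃                       ┃┃  
           ┃4                      ┃┃  
           ┃                       ┃┃  
           ┃5   C                  ┃┃  


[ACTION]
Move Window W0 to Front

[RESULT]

        ┏━━━━━━━━━━━━━━━━━━━━━━━━━━━━━┓
        ┃ HexEditor                   ┃
        ┠─────────────────────────────┨
        ┃00000000  94 b8 80 80 80 80 8┃
        ┃00000010  57 f7 0d c2 83 aa f┃
        ┃00000020  c7 dc 3a 70 d8 46 4┃
        ┃00000030  de 7d 26 9c 15 41 4┃
        ┃00┏━━━━━━━━━━━━━━━━━━━━━━━━┓0┃
        ┃00┃ ImageViewer            ┃ ┃
        ┃  ┠────────────────────────┨ ┃
        ┗━━┃     ░░░░░▒▒▒▒▓▓▓▓▓█████┃━┛
           ┃     ░░░░░▒▒▒▒▓▓▓▓▓█████┃  
           ┃     ░░░░░▒▒▒▒▓▓▓▓▓█████┃  
           ┃     ░░░░░▒▒▒▒▓▓▓▓▓█████┃  
           ┃     ░░░░░▒▒▒▒▓▓▓▓▓█████┃  
           ┃     ░░░░░▒▒▒▒▓▓▓▓▓█████┃  
           ┃     ░░░░░▒▒▒▒▓▓▓▓▓█████┃  
           ┃     ░░░░░▒▒▒▒▓▓▓▓▓█████┃  
           ┃     ░░░░░▒▒▒▒▓▓▓▓▓█████┃  
           ┃     ░░░░░▒▒▒▒▓▓▓▓▓█████┃  
           ┃     ░░░░░▒▒▒▒▓▓▓▓▓█████┃  
           ┃     ░░░░░▒▒▒▒▓▓▓▓▓█████┃  
           ┃     ░░░░░▒▒▒▒▓▓▓▓▓█████┃  


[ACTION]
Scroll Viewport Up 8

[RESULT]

                                       
                                       
                                       
                                       
                                       
                                       
                                       
                                       
        ┏━━━━━━━━━━━━━━━━━━━━━━━━━━━━━┓
        ┃ HexEditor                   ┃
        ┠─────────────────────────────┨
        ┃00000000  94 b8 80 80 80 80 8┃
        ┃00000010  57 f7 0d c2 83 aa f┃
        ┃00000020  c7 dc 3a 70 d8 46 4┃
        ┃00000030  de 7d 26 9c 15 41 4┃
        ┃00┏━━━━━━━━━━━━━━━━━━━━━━━━┓0┃
        ┃00┃ ImageViewer            ┃ ┃
        ┃  ┠────────────────────────┨ ┃
        ┗━━┃     ░░░░░▒▒▒▒▓▓▓▓▓█████┃━┛
           ┃     ░░░░░▒▒▒▒▓▓▓▓▓█████┃  
           ┃     ░░░░░▒▒▒▒▓▓▓▓▓█████┃  
           ┃     ░░░░░▒▒▒▒▓▓▓▓▓█████┃  
           ┃     ░░░░░▒▒▒▒▓▓▓▓▓█████┃  


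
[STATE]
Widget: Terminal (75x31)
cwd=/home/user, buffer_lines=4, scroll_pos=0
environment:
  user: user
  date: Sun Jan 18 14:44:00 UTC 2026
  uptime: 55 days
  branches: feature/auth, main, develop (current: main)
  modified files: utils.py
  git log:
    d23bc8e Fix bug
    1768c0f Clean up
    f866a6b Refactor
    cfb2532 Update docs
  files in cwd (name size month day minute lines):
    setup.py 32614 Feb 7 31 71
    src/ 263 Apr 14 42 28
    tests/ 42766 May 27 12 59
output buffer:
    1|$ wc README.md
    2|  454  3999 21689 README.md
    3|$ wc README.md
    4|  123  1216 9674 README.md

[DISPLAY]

$ wc README.md                                                             
  454  3999 21689 README.md                                                
$ wc README.md                                                             
  123  1216 9674 README.md                                                 
$ █                                                                        
                                                                           
                                                                           
                                                                           
                                                                           
                                                                           
                                                                           
                                                                           
                                                                           
                                                                           
                                                                           
                                                                           
                                                                           
                                                                           
                                                                           
                                                                           
                                                                           
                                                                           
                                                                           
                                                                           
                                                                           
                                                                           
                                                                           
                                                                           
                                                                           
                                                                           
                                                                           


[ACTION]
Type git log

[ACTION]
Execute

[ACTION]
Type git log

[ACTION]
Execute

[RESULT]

$ wc README.md                                                             
  454  3999 21689 README.md                                                
$ wc README.md                                                             
  123  1216 9674 README.md                                                 
$ git log                                                                  
d23bc8e Fix bug                                                            
1768c0f Clean up                                                           
f866a6b Refactor                                                           
cfb2532 Update docs                                                        
$ git log                                                                  
d23bc8e Fix bug                                                            
1768c0f Clean up                                                           
f866a6b Refactor                                                           
cfb2532 Update docs                                                        
$ █                                                                        
                                                                           
                                                                           
                                                                           
                                                                           
                                                                           
                                                                           
                                                                           
                                                                           
                                                                           
                                                                           
                                                                           
                                                                           
                                                                           
                                                                           
                                                                           
                                                                           


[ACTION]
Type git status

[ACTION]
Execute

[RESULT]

$ wc README.md                                                             
  454  3999 21689 README.md                                                
$ wc README.md                                                             
  123  1216 9674 README.md                                                 
$ git log                                                                  
d23bc8e Fix bug                                                            
1768c0f Clean up                                                           
f866a6b Refactor                                                           
cfb2532 Update docs                                                        
$ git log                                                                  
d23bc8e Fix bug                                                            
1768c0f Clean up                                                           
f866a6b Refactor                                                           
cfb2532 Update docs                                                        
$ git status                                                               
On branch main                                                             
Changes not staged for commit:                                             
                                                                           
        modified:   utils.py                                               
$ █                                                                        
                                                                           
                                                                           
                                                                           
                                                                           
                                                                           
                                                                           
                                                                           
                                                                           
                                                                           
                                                                           
                                                                           
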